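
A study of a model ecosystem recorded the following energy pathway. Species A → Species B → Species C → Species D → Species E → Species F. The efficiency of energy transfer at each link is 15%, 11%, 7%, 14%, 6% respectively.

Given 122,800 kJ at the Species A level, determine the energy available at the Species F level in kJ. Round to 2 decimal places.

Species B: 122800 × 0.15 = 18420 kJ
Species C: 18420 × 0.11 = 2026.2 kJ
Species D: 2026.2 × 0.07 = 141.834 kJ
Species E: 141.834 × 0.14 = 19.85676 kJ
Species F: 19.85676 × 0.06 = 1.1914056 kJ

1.19 kJ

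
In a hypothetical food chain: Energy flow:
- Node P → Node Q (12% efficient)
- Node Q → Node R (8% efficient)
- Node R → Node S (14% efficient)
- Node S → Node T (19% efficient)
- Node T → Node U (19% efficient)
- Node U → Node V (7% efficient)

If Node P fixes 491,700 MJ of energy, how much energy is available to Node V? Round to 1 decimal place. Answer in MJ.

Node Q: 491700 × 0.12 = 59004 MJ
Node R: 59004 × 0.08 = 4720.32 MJ
Node S: 4720.32 × 0.14 = 660.8448 MJ
Node T: 660.8448 × 0.19 = 125.560512 MJ
Node U: 125.560512 × 0.19 = 23.85649728 MJ
Node V: 23.85649728 × 0.07 = 1.6699548096 MJ

1.7 MJ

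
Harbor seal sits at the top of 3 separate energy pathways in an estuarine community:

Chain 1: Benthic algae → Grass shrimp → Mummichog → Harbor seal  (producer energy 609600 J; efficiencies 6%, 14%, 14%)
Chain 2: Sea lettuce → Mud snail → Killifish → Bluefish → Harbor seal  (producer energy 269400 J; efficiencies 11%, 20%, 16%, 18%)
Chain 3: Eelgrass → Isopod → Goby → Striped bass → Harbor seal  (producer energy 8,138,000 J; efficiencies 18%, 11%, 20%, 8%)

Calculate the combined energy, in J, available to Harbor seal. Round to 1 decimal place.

Chain 1: 609600 × 0.06 × 0.14 × 0.14 = 716.8896 J
Chain 2: 269400 × 0.11 × 0.2 × 0.16 × 0.18 = 170.69184 J
Chain 3: 8138000 × 0.18 × 0.11 × 0.2 × 0.08 = 2578.1184 J
Total at Harbor seal: 716.8896 + 170.69184 + 2578.1184 = 3465.69984 J

3465.7 J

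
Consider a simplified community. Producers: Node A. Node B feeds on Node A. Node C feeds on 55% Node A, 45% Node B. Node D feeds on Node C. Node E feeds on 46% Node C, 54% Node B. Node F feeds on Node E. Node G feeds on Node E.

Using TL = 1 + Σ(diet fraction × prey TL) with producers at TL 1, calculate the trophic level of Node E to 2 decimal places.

3.21

Node B: 1 + 1 = 2
Node C: 1 + (0.55×1 + 0.45×2) = 2.45
Node D: 1 + 2.45 = 3.45
Node E: 1 + (0.46×2.45 + 0.54×2) = 3.207
Node F: 1 + 3.207 = 4.207
Node G: 1 + 3.207 = 4.207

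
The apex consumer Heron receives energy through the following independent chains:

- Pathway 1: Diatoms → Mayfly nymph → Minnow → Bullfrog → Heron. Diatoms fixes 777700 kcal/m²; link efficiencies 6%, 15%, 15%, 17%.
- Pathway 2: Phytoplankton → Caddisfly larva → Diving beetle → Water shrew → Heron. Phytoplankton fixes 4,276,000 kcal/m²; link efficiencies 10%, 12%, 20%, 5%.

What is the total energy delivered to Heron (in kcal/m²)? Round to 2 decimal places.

691.60 kcal/m²

Pathway 1: 777700 × 0.06 × 0.15 × 0.15 × 0.17 = 178.48215 kcal/m²
Pathway 2: 4276000 × 0.1 × 0.12 × 0.2 × 0.05 = 513.12 kcal/m²
Total at Heron: 178.48215 + 513.12 = 691.60215 kcal/m²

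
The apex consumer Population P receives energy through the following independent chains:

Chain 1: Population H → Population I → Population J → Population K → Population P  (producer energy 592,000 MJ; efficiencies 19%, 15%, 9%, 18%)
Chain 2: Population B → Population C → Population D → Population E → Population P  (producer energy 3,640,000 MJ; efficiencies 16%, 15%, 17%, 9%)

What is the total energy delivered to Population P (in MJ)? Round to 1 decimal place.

1609.9 MJ

Chain 1: 592000 × 0.19 × 0.15 × 0.09 × 0.18 = 273.3264 MJ
Chain 2: 3640000 × 0.16 × 0.15 × 0.17 × 0.09 = 1336.608 MJ
Total at Population P: 273.3264 + 1336.608 = 1609.9344 MJ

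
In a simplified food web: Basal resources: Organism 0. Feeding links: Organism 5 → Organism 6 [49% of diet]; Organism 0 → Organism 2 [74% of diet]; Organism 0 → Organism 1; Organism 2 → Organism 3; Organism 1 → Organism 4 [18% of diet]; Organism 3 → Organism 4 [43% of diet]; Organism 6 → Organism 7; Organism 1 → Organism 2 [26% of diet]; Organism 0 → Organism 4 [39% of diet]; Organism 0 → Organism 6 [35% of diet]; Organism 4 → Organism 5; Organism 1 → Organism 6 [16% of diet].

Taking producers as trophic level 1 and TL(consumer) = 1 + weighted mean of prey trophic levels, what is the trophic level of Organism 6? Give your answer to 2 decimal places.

Organism 1: 1 + 1 = 2
Organism 2: 1 + (0.26×2 + 0.74×1) = 2.26
Organism 3: 1 + 2.26 = 3.26
Organism 4: 1 + (0.43×3.26 + 0.18×2 + 0.39×1) = 3.1518
Organism 5: 1 + 3.1518 = 4.1518
Organism 6: 1 + (0.35×1 + 0.16×2 + 0.49×4.1518) = 3.704382
Organism 7: 1 + 3.704382 = 4.704382

3.70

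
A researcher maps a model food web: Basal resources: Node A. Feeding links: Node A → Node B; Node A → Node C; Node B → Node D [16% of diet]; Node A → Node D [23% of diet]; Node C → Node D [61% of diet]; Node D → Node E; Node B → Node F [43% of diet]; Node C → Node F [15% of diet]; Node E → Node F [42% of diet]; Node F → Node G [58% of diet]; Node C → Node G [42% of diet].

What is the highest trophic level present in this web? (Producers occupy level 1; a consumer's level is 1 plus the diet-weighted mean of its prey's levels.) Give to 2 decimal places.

Node B: 1 + 1 = 2
Node C: 1 + 1 = 2
Node D: 1 + (0.16×2 + 0.23×1 + 0.61×2) = 2.77
Node E: 1 + 2.77 = 3.77
Node F: 1 + (0.43×2 + 0.15×2 + 0.42×3.77) = 3.7434
Node G: 1 + (0.58×3.7434 + 0.42×2) = 4.011172

4.01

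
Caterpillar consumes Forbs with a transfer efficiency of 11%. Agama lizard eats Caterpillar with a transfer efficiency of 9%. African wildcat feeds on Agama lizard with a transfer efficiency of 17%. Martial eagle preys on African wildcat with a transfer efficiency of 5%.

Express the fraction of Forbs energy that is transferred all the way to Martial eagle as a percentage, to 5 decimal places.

Product of link efficiencies: 0.11 × 0.09 × 0.17 × 0.05 = 0.00008415
As a percentage: 0.00008415 × 100 = 0.00842%

0.00842%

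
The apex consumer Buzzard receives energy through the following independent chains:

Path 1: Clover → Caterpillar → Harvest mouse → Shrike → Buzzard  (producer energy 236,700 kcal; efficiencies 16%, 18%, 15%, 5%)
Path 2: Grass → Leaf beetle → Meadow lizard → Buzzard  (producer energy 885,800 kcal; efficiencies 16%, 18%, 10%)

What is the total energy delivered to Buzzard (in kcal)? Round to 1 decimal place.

Path 1: 236700 × 0.16 × 0.18 × 0.15 × 0.05 = 51.1272 kcal
Path 2: 885800 × 0.16 × 0.18 × 0.1 = 2551.104 kcal
Total at Buzzard: 51.1272 + 2551.104 = 2602.2312 kcal

2602.2 kcal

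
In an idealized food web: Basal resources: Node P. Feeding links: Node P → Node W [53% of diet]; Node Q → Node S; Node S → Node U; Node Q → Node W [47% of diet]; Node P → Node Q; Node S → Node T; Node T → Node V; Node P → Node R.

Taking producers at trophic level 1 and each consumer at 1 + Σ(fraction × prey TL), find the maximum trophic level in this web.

5

Node Q: 1 + 1 = 2
Node R: 1 + 1 = 2
Node S: 1 + 2 = 3
Node T: 1 + 3 = 4
Node U: 1 + 3 = 4
Node V: 1 + 4 = 5
Node W: 1 + (0.53×1 + 0.47×2) = 2.47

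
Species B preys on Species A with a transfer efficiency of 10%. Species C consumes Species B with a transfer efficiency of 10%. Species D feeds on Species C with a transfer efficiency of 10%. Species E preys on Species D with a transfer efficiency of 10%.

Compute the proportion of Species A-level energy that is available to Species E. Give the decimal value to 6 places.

0.000100

Product of link efficiencies: 0.1 × 0.1 × 0.1 × 0.1 = 0.0001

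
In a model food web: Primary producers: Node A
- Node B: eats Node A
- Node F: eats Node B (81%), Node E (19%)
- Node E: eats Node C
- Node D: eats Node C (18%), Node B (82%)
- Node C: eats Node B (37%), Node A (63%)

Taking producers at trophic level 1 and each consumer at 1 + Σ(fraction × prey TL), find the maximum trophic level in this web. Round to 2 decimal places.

3.37

Node B: 1 + 1 = 2
Node C: 1 + (0.37×2 + 0.63×1) = 2.37
Node D: 1 + (0.18×2.37 + 0.82×2) = 3.0666
Node E: 1 + 2.37 = 3.37
Node F: 1 + (0.81×2 + 0.19×3.37) = 3.2603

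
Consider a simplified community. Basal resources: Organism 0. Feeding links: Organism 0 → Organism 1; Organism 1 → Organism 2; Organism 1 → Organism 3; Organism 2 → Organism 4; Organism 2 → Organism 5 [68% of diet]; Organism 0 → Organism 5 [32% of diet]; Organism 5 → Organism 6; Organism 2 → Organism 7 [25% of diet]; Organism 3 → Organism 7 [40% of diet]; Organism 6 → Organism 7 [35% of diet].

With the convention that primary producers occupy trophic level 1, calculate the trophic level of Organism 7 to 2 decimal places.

Organism 1: 1 + 1 = 2
Organism 2: 1 + 2 = 3
Organism 3: 1 + 2 = 3
Organism 4: 1 + 3 = 4
Organism 5: 1 + (0.68×3 + 0.32×1) = 3.36
Organism 6: 1 + 3.36 = 4.36
Organism 7: 1 + (0.25×3 + 0.4×3 + 0.35×4.36) = 4.476

4.48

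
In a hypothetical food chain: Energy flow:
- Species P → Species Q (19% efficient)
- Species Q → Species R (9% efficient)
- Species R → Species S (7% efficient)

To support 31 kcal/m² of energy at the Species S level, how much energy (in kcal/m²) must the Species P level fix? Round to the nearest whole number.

25898 kcal/m²

Cumulative transfer efficiency: 0.19 × 0.09 × 0.07 = 0.001197
Species P energy = 31 / 0.001197 = 25898 kcal/m²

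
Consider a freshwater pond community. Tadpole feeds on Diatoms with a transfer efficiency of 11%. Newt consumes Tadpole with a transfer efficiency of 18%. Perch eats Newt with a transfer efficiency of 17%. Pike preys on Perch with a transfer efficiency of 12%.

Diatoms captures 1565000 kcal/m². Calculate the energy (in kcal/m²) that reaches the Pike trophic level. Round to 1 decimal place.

632.1 kcal/m²

Tadpole: 1565000 × 0.11 = 172150 kcal/m²
Newt: 172150 × 0.18 = 30987 kcal/m²
Perch: 30987 × 0.17 = 5267.79 kcal/m²
Pike: 5267.79 × 0.12 = 632.1348 kcal/m²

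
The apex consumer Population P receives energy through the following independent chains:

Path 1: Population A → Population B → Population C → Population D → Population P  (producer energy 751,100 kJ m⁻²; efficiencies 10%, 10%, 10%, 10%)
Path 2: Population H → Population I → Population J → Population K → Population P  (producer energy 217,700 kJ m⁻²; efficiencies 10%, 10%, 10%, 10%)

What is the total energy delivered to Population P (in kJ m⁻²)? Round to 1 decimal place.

Path 1: 751100 × 0.1 × 0.1 × 0.1 × 0.1 = 75.11 kJ m⁻²
Path 2: 217700 × 0.1 × 0.1 × 0.1 × 0.1 = 21.77 kJ m⁻²
Total at Population P: 75.11 + 21.77 = 96.88 kJ m⁻²

96.9 kJ m⁻²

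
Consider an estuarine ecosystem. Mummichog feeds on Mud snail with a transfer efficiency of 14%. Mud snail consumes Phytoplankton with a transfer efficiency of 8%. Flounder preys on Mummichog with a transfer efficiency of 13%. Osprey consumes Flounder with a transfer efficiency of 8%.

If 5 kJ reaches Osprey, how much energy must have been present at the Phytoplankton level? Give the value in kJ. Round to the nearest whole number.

Cumulative transfer efficiency: 0.08 × 0.14 × 0.13 × 0.08 = 0.00011648
Phytoplankton energy = 5 / 0.00011648 = 42926 kJ

42926 kJ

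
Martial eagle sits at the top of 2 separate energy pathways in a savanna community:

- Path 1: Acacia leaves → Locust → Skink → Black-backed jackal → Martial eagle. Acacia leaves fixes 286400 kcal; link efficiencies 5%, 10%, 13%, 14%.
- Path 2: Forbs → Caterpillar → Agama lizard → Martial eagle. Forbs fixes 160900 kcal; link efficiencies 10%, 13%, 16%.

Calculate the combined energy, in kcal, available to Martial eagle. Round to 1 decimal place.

Path 1: 286400 × 0.05 × 0.1 × 0.13 × 0.14 = 26.0624 kcal
Path 2: 160900 × 0.1 × 0.13 × 0.16 = 334.672 kcal
Total at Martial eagle: 26.0624 + 334.672 = 360.7344 kcal

360.7 kcal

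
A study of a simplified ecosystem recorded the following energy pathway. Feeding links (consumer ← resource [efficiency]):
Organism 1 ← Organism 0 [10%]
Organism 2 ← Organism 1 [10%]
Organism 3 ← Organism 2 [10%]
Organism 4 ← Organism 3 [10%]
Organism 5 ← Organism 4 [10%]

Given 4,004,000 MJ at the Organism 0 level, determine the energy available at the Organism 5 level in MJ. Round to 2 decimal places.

40.04 MJ

Organism 1: 4004000 × 0.1 = 400400 MJ
Organism 2: 400400 × 0.1 = 40040 MJ
Organism 3: 40040 × 0.1 = 4004 MJ
Organism 4: 4004 × 0.1 = 400.4 MJ
Organism 5: 400.4 × 0.1 = 40.04 MJ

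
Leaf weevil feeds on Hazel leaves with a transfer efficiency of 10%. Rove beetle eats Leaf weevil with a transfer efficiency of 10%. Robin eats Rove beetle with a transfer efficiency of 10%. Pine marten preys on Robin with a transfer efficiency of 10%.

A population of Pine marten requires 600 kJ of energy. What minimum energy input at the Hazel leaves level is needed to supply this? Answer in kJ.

6000000 kJ

Cumulative transfer efficiency: 0.1 × 0.1 × 0.1 × 0.1 = 0.0001
Hazel leaves energy = 600 / 0.0001 = 6000000 kJ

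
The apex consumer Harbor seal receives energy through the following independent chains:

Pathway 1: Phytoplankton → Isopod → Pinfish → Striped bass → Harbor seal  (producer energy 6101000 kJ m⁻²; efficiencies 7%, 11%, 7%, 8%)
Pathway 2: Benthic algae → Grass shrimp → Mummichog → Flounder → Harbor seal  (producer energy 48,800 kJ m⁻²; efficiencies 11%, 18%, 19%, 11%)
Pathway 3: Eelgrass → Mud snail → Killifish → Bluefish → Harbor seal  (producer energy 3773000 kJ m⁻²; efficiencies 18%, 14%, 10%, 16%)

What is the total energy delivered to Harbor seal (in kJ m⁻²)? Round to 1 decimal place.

Pathway 1: 6101000 × 0.07 × 0.11 × 0.07 × 0.08 = 263.07512 kJ m⁻²
Pathway 2: 48800 × 0.11 × 0.18 × 0.19 × 0.11 = 20.194416 kJ m⁻²
Pathway 3: 3773000 × 0.18 × 0.14 × 0.1 × 0.16 = 1521.2736 kJ m⁻²
Total at Harbor seal: 263.07512 + 20.194416 + 1521.2736 = 1804.543136 kJ m⁻²

1804.5 kJ m⁻²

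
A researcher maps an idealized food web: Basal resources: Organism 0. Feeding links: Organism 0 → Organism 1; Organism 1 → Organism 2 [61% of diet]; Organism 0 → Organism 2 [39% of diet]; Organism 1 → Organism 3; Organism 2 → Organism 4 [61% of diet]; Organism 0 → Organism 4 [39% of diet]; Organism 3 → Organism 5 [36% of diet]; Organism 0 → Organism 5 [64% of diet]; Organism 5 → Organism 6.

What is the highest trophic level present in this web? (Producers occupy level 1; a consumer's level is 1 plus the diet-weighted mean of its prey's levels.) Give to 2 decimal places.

3.72

Organism 1: 1 + 1 = 2
Organism 2: 1 + (0.61×2 + 0.39×1) = 2.61
Organism 3: 1 + 2 = 3
Organism 4: 1 + (0.61×2.61 + 0.39×1) = 2.9821
Organism 5: 1 + (0.36×3 + 0.64×1) = 2.72
Organism 6: 1 + 2.72 = 3.72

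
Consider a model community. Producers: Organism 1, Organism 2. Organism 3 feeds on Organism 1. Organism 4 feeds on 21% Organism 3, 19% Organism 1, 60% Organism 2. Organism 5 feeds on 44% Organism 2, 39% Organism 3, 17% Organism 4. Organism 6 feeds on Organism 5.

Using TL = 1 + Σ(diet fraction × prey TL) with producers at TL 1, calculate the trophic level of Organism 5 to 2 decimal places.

2.60

Organism 3: 1 + 1 = 2
Organism 4: 1 + (0.21×2 + 0.19×1 + 0.6×1) = 2.21
Organism 5: 1 + (0.44×1 + 0.39×2 + 0.17×2.21) = 2.5957
Organism 6: 1 + 2.5957 = 3.5957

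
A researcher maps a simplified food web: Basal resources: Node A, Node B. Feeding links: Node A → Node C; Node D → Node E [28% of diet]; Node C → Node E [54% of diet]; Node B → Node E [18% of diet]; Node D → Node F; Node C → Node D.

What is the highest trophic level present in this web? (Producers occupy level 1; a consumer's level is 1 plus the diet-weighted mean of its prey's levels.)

4

Node C: 1 + 1 = 2
Node D: 1 + 2 = 3
Node E: 1 + (0.54×2 + 0.28×3 + 0.18×1) = 3.1
Node F: 1 + 3 = 4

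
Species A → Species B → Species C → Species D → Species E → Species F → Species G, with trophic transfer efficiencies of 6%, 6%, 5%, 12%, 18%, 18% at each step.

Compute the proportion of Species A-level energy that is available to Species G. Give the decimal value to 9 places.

0.000000700

Product of link efficiencies: 0.06 × 0.06 × 0.05 × 0.12 × 0.18 × 0.18 = 0.00000069984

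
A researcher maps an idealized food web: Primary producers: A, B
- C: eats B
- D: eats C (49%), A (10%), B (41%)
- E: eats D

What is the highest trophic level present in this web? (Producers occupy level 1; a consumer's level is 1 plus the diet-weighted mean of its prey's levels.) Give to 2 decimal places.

C: 1 + 1 = 2
D: 1 + (0.49×2 + 0.1×1 + 0.41×1) = 2.49
E: 1 + 2.49 = 3.49

3.49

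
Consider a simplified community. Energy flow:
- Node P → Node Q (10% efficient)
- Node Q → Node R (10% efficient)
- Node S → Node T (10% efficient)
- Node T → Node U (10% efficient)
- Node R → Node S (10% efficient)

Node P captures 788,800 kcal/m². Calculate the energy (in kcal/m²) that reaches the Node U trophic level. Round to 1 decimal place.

7.9 kcal/m²

Node Q: 788800 × 0.1 = 78880 kcal/m²
Node R: 78880 × 0.1 = 7888 kcal/m²
Node S: 7888 × 0.1 = 788.8 kcal/m²
Node T: 788.8 × 0.1 = 78.88 kcal/m²
Node U: 78.88 × 0.1 = 7.888 kcal/m²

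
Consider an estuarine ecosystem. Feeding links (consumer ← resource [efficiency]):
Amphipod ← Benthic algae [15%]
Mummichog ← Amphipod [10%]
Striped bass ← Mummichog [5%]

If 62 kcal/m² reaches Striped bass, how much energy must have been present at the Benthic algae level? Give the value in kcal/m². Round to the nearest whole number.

82667 kcal/m²

Cumulative transfer efficiency: 0.15 × 0.1 × 0.05 = 0.00075
Benthic algae energy = 62 / 0.00075 = 82667 kcal/m²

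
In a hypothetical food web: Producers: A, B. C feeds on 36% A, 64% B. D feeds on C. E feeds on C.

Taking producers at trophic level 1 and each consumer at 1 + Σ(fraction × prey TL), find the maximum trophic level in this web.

3

C: 1 + (0.36×1 + 0.64×1) = 2
D: 1 + 2 = 3
E: 1 + 2 = 3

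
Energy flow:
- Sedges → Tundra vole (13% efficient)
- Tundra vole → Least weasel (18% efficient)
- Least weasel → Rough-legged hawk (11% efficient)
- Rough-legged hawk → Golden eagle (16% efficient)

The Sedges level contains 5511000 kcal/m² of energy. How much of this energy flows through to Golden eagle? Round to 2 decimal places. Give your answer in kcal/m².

Tundra vole: 5511000 × 0.13 = 716430 kcal/m²
Least weasel: 716430 × 0.18 = 128957.4 kcal/m²
Rough-legged hawk: 128957.4 × 0.11 = 14185.314 kcal/m²
Golden eagle: 14185.314 × 0.16 = 2269.65024 kcal/m²

2269.65 kcal/m²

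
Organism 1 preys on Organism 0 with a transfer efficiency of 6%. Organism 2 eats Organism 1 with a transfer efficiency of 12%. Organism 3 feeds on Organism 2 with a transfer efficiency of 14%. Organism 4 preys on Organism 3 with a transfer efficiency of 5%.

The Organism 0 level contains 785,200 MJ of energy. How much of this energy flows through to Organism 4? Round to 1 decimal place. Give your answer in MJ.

39.6 MJ

Organism 1: 785200 × 0.06 = 47112 MJ
Organism 2: 47112 × 0.12 = 5653.44 MJ
Organism 3: 5653.44 × 0.14 = 791.4816 MJ
Organism 4: 791.4816 × 0.05 = 39.57408 MJ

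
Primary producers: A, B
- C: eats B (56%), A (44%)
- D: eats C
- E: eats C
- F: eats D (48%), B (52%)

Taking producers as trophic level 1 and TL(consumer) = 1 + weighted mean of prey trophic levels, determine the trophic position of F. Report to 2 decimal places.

2.96

C: 1 + (0.56×1 + 0.44×1) = 2
D: 1 + 2 = 3
E: 1 + 2 = 3
F: 1 + (0.48×3 + 0.52×1) = 2.96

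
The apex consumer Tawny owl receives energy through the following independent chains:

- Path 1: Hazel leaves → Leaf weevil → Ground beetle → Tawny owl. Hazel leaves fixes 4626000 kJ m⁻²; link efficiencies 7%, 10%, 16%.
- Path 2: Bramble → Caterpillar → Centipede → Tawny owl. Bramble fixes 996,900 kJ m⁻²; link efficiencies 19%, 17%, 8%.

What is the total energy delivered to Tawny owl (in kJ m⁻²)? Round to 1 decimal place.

Path 1: 4626000 × 0.07 × 0.1 × 0.16 = 5181.12 kJ m⁻²
Path 2: 996900 × 0.19 × 0.17 × 0.08 = 2575.9896 kJ m⁻²
Total at Tawny owl: 5181.12 + 2575.9896 = 7757.1096 kJ m⁻²

7757.1 kJ m⁻²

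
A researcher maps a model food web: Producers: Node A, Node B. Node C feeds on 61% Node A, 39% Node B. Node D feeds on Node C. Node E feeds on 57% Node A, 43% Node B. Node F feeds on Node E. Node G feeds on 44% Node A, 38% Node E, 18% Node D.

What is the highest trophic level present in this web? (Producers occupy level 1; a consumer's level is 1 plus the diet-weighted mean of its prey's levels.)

Node C: 1 + (0.61×1 + 0.39×1) = 2
Node D: 1 + 2 = 3
Node E: 1 + (0.57×1 + 0.43×1) = 2
Node F: 1 + 2 = 3
Node G: 1 + (0.44×1 + 0.38×2 + 0.18×3) = 2.74

3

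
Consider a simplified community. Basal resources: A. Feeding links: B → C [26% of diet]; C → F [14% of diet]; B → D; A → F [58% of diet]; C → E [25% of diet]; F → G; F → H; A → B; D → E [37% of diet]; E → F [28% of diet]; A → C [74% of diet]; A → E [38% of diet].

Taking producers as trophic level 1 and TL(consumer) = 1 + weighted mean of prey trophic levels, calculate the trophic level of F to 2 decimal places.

2.75

B: 1 + 1 = 2
C: 1 + (0.26×2 + 0.74×1) = 2.26
D: 1 + 2 = 3
E: 1 + (0.38×1 + 0.37×3 + 0.25×2.26) = 3.055
F: 1 + (0.58×1 + 0.14×2.26 + 0.28×3.055) = 2.7518
G: 1 + 2.7518 = 3.7518
H: 1 + 2.7518 = 3.7518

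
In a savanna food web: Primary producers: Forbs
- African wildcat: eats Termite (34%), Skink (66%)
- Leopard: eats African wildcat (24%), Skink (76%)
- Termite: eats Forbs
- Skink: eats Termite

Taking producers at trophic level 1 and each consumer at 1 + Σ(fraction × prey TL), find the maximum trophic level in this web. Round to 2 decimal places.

Termite: 1 + 1 = 2
Skink: 1 + 2 = 3
African wildcat: 1 + (0.34×2 + 0.66×3) = 3.66
Leopard: 1 + (0.24×3.66 + 0.76×3) = 4.1584

4.16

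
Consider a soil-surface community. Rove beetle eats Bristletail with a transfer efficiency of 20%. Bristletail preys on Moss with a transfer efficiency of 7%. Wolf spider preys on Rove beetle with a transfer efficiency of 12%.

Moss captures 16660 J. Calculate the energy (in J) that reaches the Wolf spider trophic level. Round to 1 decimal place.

Bristletail: 16660 × 0.07 = 1166.2 J
Rove beetle: 1166.2 × 0.2 = 233.24 J
Wolf spider: 233.24 × 0.12 = 27.9888 J

28.0 J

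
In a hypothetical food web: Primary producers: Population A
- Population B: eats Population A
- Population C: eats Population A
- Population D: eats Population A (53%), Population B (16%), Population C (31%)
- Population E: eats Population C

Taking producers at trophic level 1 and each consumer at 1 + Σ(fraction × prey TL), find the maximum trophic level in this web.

Population B: 1 + 1 = 2
Population C: 1 + 1 = 2
Population D: 1 + (0.53×1 + 0.16×2 + 0.31×2) = 2.47
Population E: 1 + 2 = 3

3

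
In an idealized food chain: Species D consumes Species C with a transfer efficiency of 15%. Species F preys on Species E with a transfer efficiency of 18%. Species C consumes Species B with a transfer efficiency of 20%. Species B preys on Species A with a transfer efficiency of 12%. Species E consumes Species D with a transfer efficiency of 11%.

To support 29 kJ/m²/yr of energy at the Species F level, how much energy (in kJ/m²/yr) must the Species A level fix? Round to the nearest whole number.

406846 kJ/m²/yr

Cumulative transfer efficiency: 0.12 × 0.2 × 0.15 × 0.11 × 0.18 = 0.00007128
Species A energy = 29 / 0.00007128 = 406846 kJ/m²/yr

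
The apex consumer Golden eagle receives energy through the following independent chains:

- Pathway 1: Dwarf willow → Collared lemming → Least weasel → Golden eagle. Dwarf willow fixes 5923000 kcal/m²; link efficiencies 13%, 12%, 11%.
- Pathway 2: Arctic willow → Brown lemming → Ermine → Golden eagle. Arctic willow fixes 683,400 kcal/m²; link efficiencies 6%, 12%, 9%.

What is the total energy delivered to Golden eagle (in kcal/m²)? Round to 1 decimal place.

10606.7 kcal/m²

Pathway 1: 5923000 × 0.13 × 0.12 × 0.11 = 10163.868 kcal/m²
Pathway 2: 683400 × 0.06 × 0.12 × 0.09 = 442.8432 kcal/m²
Total at Golden eagle: 10163.868 + 442.8432 = 10606.7112 kcal/m²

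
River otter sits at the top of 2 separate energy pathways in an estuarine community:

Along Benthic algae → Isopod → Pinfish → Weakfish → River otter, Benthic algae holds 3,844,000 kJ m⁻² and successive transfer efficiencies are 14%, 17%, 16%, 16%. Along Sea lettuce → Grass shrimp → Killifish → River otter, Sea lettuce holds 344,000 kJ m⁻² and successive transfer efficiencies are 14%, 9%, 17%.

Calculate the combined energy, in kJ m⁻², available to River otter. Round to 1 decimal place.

Via Benthic algae: 3844000 × 0.14 × 0.17 × 0.16 × 0.16 = 2342.07232 kJ m⁻²
Via Sea lettuce: 344000 × 0.14 × 0.09 × 0.17 = 736.848 kJ m⁻²
Total at River otter: 2342.07232 + 736.848 = 3078.92032 kJ m⁻²

3078.9 kJ m⁻²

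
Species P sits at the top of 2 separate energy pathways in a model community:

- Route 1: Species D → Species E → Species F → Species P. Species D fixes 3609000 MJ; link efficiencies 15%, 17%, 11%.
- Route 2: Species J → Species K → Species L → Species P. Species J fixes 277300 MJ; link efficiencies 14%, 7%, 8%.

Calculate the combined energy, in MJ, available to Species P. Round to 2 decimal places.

10340.65 MJ

Route 1: 3609000 × 0.15 × 0.17 × 0.11 = 10123.245 MJ
Route 2: 277300 × 0.14 × 0.07 × 0.08 = 217.4032 MJ
Total at Species P: 10123.245 + 217.4032 = 10340.6482 MJ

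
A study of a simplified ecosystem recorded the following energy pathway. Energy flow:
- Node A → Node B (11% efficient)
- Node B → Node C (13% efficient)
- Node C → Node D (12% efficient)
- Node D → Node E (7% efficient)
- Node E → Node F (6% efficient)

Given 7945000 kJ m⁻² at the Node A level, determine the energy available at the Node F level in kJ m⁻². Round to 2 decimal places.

Node B: 7945000 × 0.11 = 873950 kJ m⁻²
Node C: 873950 × 0.13 = 113613.5 kJ m⁻²
Node D: 113613.5 × 0.12 = 13633.62 kJ m⁻²
Node E: 13633.62 × 0.07 = 954.3534 kJ m⁻²
Node F: 954.3534 × 0.06 = 57.261204 kJ m⁻²

57.26 kJ m⁻²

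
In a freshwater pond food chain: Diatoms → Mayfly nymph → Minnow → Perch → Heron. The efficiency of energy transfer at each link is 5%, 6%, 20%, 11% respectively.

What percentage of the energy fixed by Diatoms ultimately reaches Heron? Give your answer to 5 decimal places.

Product of link efficiencies: 0.05 × 0.06 × 0.2 × 0.11 = 0.000066
As a percentage: 0.000066 × 100 = 0.00660%

0.00660%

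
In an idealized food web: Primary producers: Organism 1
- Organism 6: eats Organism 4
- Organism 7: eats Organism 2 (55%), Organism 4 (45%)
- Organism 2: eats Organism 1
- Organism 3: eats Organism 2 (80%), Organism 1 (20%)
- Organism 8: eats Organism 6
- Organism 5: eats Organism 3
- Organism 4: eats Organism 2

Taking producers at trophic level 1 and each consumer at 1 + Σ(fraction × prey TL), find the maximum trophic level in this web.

5

Organism 2: 1 + 1 = 2
Organism 3: 1 + (0.8×2 + 0.2×1) = 2.8
Organism 4: 1 + 2 = 3
Organism 5: 1 + 2.8 = 3.8
Organism 6: 1 + 3 = 4
Organism 7: 1 + (0.55×2 + 0.45×3) = 3.45
Organism 8: 1 + 4 = 5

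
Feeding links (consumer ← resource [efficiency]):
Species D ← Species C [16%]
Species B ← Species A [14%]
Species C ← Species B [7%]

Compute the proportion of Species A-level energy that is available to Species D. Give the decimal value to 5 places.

Product of link efficiencies: 0.14 × 0.07 × 0.16 = 0.001568

0.00157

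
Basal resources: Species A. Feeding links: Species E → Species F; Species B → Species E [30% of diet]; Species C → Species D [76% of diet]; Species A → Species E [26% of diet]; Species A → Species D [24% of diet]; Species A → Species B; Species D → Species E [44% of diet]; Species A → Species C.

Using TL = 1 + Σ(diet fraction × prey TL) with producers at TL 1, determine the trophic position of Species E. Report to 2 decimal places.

Species B: 1 + 1 = 2
Species C: 1 + 1 = 2
Species D: 1 + (0.76×2 + 0.24×1) = 2.76
Species E: 1 + (0.26×1 + 0.44×2.76 + 0.3×2) = 3.0744
Species F: 1 + 3.0744 = 4.0744

3.07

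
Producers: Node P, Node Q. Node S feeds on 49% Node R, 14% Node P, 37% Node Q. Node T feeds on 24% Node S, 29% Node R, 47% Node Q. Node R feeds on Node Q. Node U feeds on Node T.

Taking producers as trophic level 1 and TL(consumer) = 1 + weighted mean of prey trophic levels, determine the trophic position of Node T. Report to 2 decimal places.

Node R: 1 + 1 = 2
Node S: 1 + (0.49×2 + 0.14×1 + 0.37×1) = 2.49
Node T: 1 + (0.24×2.49 + 0.29×2 + 0.47×1) = 2.6476
Node U: 1 + 2.6476 = 3.6476

2.65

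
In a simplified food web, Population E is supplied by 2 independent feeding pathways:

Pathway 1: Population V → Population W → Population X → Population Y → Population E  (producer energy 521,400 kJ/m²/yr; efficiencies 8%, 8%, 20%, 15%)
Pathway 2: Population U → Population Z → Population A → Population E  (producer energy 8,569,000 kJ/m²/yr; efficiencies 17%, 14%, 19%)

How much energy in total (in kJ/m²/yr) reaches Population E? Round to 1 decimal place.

Pathway 1: 521400 × 0.08 × 0.08 × 0.2 × 0.15 = 100.1088 kJ/m²/yr
Pathway 2: 8569000 × 0.17 × 0.14 × 0.19 = 38749.018 kJ/m²/yr
Total at Population E: 100.1088 + 38749.018 = 38849.1268 kJ/m²/yr

38849.1 kJ/m²/yr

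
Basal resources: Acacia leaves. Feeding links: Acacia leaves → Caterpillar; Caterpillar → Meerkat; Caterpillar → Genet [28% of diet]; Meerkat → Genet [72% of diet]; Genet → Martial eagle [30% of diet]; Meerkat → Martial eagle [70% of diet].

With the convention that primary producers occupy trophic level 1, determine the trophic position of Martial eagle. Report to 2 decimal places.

Caterpillar: 1 + 1 = 2
Meerkat: 1 + 2 = 3
Genet: 1 + (0.28×2 + 0.72×3) = 3.72
Martial eagle: 1 + (0.3×3.72 + 0.7×3) = 4.216

4.22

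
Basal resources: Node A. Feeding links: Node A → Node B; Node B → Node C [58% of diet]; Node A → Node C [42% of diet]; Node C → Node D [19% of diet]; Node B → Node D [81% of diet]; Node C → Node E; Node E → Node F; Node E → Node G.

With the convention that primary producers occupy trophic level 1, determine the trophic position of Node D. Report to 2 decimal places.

Node B: 1 + 1 = 2
Node C: 1 + (0.58×2 + 0.42×1) = 2.58
Node D: 1 + (0.19×2.58 + 0.81×2) = 3.1102
Node E: 1 + 2.58 = 3.58
Node F: 1 + 3.58 = 4.58
Node G: 1 + 3.58 = 4.58

3.11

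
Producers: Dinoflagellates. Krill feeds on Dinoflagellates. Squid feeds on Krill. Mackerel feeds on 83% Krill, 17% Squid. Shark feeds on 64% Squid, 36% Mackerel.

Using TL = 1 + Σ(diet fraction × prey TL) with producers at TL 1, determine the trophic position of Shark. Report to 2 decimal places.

Krill: 1 + 1 = 2
Squid: 1 + 2 = 3
Mackerel: 1 + (0.83×2 + 0.17×3) = 3.17
Shark: 1 + (0.64×3 + 0.36×3.17) = 4.0612

4.06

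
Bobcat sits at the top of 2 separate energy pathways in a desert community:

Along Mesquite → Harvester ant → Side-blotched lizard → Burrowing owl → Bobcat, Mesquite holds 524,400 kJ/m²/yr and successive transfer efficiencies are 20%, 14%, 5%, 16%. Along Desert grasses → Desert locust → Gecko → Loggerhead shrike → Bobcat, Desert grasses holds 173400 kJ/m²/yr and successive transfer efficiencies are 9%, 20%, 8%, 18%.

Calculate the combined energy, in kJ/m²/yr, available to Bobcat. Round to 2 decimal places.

162.41 kJ/m²/yr

Via Mesquite: 524400 × 0.2 × 0.14 × 0.05 × 0.16 = 117.4656 kJ/m²/yr
Via Desert grasses: 173400 × 0.09 × 0.2 × 0.08 × 0.18 = 44.94528 kJ/m²/yr
Total at Bobcat: 117.4656 + 44.94528 = 162.41088 kJ/m²/yr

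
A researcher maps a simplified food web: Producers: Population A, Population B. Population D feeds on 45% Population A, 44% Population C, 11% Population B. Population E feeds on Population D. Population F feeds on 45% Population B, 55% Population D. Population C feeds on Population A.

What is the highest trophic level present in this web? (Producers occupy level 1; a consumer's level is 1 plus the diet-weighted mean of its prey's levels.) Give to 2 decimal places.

Population C: 1 + 1 = 2
Population D: 1 + (0.45×1 + 0.44×2 + 0.11×1) = 2.44
Population E: 1 + 2.44 = 3.44
Population F: 1 + (0.45×1 + 0.55×2.44) = 2.792

3.44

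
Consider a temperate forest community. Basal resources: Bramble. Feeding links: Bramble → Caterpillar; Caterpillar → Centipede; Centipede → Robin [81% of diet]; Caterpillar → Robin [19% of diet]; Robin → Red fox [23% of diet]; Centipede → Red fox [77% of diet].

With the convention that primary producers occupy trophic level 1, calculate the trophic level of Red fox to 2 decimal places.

Caterpillar: 1 + 1 = 2
Centipede: 1 + 2 = 3
Robin: 1 + (0.81×3 + 0.19×2) = 3.81
Red fox: 1 + (0.23×3.81 + 0.77×3) = 4.1863

4.19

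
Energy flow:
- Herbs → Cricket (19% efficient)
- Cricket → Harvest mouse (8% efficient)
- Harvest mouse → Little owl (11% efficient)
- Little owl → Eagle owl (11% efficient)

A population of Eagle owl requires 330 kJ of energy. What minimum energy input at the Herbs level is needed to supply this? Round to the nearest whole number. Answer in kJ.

Cumulative transfer efficiency: 0.19 × 0.08 × 0.11 × 0.11 = 0.00018392
Herbs energy = 330 / 0.00018392 = 1794258 kJ

1794258 kJ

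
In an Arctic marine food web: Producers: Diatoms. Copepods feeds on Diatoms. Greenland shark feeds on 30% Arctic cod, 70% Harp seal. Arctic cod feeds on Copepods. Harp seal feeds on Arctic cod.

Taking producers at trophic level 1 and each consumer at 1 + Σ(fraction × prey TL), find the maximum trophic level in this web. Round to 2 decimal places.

4.70

Copepods: 1 + 1 = 2
Arctic cod: 1 + 2 = 3
Harp seal: 1 + 3 = 4
Greenland shark: 1 + (0.3×3 + 0.7×4) = 4.7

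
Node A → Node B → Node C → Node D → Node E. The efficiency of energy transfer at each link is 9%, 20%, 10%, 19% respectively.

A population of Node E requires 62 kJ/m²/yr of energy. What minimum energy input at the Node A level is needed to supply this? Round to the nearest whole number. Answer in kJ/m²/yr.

181287 kJ/m²/yr

Cumulative transfer efficiency: 0.09 × 0.2 × 0.1 × 0.19 = 0.000342
Node A energy = 62 / 0.000342 = 181287 kJ/m²/yr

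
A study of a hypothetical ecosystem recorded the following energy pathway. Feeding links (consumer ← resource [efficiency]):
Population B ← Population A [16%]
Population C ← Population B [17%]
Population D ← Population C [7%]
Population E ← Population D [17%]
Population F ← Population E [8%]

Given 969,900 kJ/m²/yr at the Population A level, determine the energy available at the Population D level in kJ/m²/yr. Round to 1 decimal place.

Population B: 969900 × 0.16 = 155184 kJ/m²/yr
Population C: 155184 × 0.17 = 26381.28 kJ/m²/yr
Population D: 26381.28 × 0.07 = 1846.6896 kJ/m²/yr

1846.7 kJ/m²/yr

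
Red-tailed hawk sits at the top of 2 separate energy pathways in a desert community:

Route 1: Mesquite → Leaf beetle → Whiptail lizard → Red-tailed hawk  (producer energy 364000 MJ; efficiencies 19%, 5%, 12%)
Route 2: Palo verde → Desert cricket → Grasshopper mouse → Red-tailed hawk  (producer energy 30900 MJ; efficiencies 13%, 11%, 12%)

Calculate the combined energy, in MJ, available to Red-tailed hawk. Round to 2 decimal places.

Route 1: 364000 × 0.19 × 0.05 × 0.12 = 414.96 MJ
Route 2: 30900 × 0.13 × 0.11 × 0.12 = 53.0244 MJ
Total at Red-tailed hawk: 414.96 + 53.0244 = 467.9844 MJ

467.98 MJ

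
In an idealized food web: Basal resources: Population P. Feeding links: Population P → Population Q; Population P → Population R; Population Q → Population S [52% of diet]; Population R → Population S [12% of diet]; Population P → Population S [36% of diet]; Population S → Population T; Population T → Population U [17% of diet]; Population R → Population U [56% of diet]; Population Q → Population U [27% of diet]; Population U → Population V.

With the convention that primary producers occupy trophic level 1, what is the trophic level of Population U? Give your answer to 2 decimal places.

3.28

Population Q: 1 + 1 = 2
Population R: 1 + 1 = 2
Population S: 1 + (0.52×2 + 0.12×2 + 0.36×1) = 2.64
Population T: 1 + 2.64 = 3.64
Population U: 1 + (0.17×3.64 + 0.56×2 + 0.27×2) = 3.2788
Population V: 1 + 3.2788 = 4.2788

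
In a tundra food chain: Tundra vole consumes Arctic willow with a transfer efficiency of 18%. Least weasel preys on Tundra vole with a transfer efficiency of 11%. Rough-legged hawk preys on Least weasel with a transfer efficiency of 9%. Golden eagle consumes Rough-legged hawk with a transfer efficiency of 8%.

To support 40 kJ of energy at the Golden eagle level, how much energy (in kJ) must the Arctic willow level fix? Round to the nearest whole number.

280584 kJ

Cumulative transfer efficiency: 0.18 × 0.11 × 0.09 × 0.08 = 0.00014256
Arctic willow energy = 40 / 0.00014256 = 280584 kJ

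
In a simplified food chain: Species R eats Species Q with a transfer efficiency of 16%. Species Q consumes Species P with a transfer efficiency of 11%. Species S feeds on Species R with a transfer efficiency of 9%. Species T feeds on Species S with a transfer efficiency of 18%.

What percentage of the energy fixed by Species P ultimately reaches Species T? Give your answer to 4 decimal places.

0.0285%

Product of link efficiencies: 0.11 × 0.16 × 0.09 × 0.18 = 0.00028512
As a percentage: 0.00028512 × 100 = 0.0285%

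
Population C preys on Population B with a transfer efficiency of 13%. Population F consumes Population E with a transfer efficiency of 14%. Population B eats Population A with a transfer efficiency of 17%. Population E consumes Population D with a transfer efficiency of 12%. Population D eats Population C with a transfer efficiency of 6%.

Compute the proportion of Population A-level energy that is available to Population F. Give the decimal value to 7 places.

0.0000223

Product of link efficiencies: 0.17 × 0.13 × 0.06 × 0.12 × 0.14 = 0.0000222768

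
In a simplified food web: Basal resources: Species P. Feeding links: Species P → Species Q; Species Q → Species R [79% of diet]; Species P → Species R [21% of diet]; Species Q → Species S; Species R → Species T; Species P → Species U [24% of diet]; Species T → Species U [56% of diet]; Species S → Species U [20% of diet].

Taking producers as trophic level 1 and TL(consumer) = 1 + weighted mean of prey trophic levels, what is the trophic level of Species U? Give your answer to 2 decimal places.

Species Q: 1 + 1 = 2
Species R: 1 + (0.79×2 + 0.21×1) = 2.79
Species S: 1 + 2 = 3
Species T: 1 + 2.79 = 3.79
Species U: 1 + (0.24×1 + 0.56×3.79 + 0.2×3) = 3.9624

3.96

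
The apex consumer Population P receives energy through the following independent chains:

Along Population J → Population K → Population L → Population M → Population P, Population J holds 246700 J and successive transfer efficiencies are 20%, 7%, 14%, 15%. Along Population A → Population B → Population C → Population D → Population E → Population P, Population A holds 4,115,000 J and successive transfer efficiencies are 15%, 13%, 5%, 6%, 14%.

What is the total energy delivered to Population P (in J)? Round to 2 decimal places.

Via Population J: 246700 × 0.2 × 0.07 × 0.14 × 0.15 = 72.5298 J
Via Population A: 4115000 × 0.15 × 0.13 × 0.05 × 0.06 × 0.14 = 33.70185 J
Total at Population P: 72.5298 + 33.70185 = 106.23165 J

106.23 J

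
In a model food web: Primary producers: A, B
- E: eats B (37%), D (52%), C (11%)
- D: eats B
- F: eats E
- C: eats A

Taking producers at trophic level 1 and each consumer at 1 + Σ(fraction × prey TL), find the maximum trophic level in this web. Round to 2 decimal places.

3.63

C: 1 + 1 = 2
D: 1 + 1 = 2
E: 1 + (0.37×1 + 0.52×2 + 0.11×2) = 2.63
F: 1 + 2.63 = 3.63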